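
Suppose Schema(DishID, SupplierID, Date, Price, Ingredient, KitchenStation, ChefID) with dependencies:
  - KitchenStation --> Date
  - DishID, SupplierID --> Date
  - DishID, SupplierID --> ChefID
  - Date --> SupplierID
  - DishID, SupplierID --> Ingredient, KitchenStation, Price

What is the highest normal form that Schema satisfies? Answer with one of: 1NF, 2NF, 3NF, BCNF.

Candidate keys: {Date, DishID}, {DishID, KitchenStation}, {DishID, SupplierID}. Prime attributes: {Date, DishID, KitchenStation, SupplierID}.
KitchenStation --> Date breaks BCNF: {KitchenStation}⁺ = {Date, KitchenStation, SupplierID}, so {KitchenStation} is not a superkey.
Its right-hand attributes {Date} are all prime, as are those of every other non-superkey FD — the relation is in 3NF.

3NF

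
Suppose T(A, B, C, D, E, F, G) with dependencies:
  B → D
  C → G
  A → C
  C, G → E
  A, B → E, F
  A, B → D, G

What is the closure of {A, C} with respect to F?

{A, C, E, G}

Start with {A, C}.
C → G applies; add {G} → now {A, C, G}.
C, G → E applies; add {E} → now {A, C, E, G}.
No further FD applies.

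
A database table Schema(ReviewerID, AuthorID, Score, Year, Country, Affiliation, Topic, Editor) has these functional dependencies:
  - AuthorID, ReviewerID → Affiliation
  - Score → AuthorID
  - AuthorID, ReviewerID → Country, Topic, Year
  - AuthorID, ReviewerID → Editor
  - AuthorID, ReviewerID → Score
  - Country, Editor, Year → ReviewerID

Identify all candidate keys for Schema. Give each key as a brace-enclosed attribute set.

{AuthorID, ReviewerID}⁺ = {Affiliation, AuthorID, Country, Editor, ReviewerID, Score, Topic, Year}, which is every attribute, so {AuthorID, ReviewerID} is a candidate key.
{ReviewerID, Score}⁺ = {Affiliation, AuthorID, Country, Editor, ReviewerID, Score, Topic, Year}, which is every attribute, so {ReviewerID, Score} is a candidate key.
{AuthorID, Country, Editor, Year}⁺ = {Affiliation, AuthorID, Country, Editor, ReviewerID, Score, Topic, Year}, which is every attribute, so {AuthorID, Country, Editor, Year} is a candidate key.
{Country, Editor, Score, Year}⁺ = {Affiliation, AuthorID, Country, Editor, ReviewerID, Score, Topic, Year}, which is every attribute, so {Country, Editor, Score, Year} is a candidate key.
No proper subset of any of these is a key, and no other minimal superkey exists.

{AuthorID, Country, Editor, Year}, {AuthorID, ReviewerID}, {Country, Editor, Score, Year}, {ReviewerID, Score}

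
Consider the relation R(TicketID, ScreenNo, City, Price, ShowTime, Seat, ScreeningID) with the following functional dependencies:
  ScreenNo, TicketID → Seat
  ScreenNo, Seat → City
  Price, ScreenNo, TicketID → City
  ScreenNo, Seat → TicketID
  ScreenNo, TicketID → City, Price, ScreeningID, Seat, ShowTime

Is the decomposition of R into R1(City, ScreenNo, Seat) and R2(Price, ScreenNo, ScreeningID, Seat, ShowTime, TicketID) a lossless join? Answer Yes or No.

The shared attributes are {ScreenNo, Seat} and {ScreenNo, Seat}⁺ = {City, Price, ScreenNo, ScreeningID, Seat, ShowTime, TicketID}.
R1 is contained in that closure, so R1 ∩ R2 → R1 holds and the join is lossless.

Yes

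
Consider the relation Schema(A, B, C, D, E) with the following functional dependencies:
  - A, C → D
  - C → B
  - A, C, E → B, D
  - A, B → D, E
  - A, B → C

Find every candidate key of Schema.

{A, B}, {A, C}

Attributes never on any right-hand side: {A} — every candidate key must contain it.
Closure of {A, B} is {A, B, C, D, E}, the whole schema; {A, B} is a candidate key.
Closure of {A, C} is {A, B, C, D, E}, the whole schema; {A, C} is a candidate key.
Any other superkey properly contains one of these, so there are no further candidate keys.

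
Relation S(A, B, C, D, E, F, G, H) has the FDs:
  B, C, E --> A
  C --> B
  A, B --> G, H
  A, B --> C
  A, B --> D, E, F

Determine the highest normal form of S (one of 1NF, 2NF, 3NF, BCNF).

3NF

Candidate keys: {A, B}, {A, C}, {C, E}. Prime attributes: {A, B, C, E}.
C --> B: {C}⁺ = {B, C}, which is not all of the attributes, so the left side is not a superkey — BCNF is violated.
But every attribute on its right side ({B}) is prime, and the same holds for every other non-superkey FD, so 3NF still holds.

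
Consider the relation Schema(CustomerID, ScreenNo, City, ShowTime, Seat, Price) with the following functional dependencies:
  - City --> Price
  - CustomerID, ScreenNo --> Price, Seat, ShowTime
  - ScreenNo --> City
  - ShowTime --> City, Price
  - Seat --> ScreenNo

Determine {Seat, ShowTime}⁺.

Start with {Seat, ShowTime}.
ShowTime --> City, Price applies; add {City, Price} → now {City, Price, Seat, ShowTime}.
Seat --> ScreenNo applies; add {ScreenNo} → now {City, Price, ScreenNo, Seat, ShowTime}.
No further FD applies.

{City, Price, ScreenNo, Seat, ShowTime}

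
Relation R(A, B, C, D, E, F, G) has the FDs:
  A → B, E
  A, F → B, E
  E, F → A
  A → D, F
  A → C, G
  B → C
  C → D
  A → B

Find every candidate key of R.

{A}, {E, F}

{A} is a candidate key since {A}⁺ = {A, B, C, D, E, F, G} covers every attribute.
{E, F} is a candidate key since {E, F}⁺ = {A, B, C, D, E, F, G} covers every attribute.
No proper subset of any of these is a key, and no other minimal superkey exists.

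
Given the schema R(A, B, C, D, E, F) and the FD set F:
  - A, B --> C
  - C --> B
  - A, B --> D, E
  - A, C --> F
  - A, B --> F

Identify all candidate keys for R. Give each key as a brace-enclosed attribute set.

{A} never appears on the right of any FD, so every key must include it.
Closure of {A, B} is {A, B, C, D, E, F}, the whole schema; {A, B} is a candidate key.
Closure of {A, C} is {A, B, C, D, E, F}, the whole schema; {A, C} is a candidate key.
Any other superkey properly contains one of these, so there are no further candidate keys.

{A, B}, {A, C}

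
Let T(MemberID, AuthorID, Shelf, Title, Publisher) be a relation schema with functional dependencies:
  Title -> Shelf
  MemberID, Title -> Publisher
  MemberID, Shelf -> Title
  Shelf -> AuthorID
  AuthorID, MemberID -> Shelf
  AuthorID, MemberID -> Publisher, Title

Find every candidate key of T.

{AuthorID, MemberID}, {MemberID, Shelf}, {MemberID, Title}

No FD produces {MemberID}, so it must be in every candidate key.
{AuthorID, MemberID}⁺ = {AuthorID, MemberID, Publisher, Shelf, Title}, which is every attribute, so {AuthorID, MemberID} is a candidate key.
{MemberID, Shelf}⁺ = {AuthorID, MemberID, Publisher, Shelf, Title}, which is every attribute, so {MemberID, Shelf} is a candidate key.
{MemberID, Title}⁺ = {AuthorID, MemberID, Publisher, Shelf, Title}, which is every attribute, so {MemberID, Title} is a candidate key.
These are minimal and exhaustive — every other superkey contains one of them.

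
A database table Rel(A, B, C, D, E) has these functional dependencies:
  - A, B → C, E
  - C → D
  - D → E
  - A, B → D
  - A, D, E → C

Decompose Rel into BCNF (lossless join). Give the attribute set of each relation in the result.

{A, B, C}; {C, D}; {D, E}

Candidate key of the original relation: {A, B}.
In {A, B, C, D, E}, {C} is not a superkey ({C}⁺ restricted to this set is {C, D, E}), so split on C → D, E into {C, D, E} and {A, B, C}.
In {C, D, E}, {D} is not a superkey ({D}⁺ restricted to this set is {D, E}), so split on D → E into {D, E} and {C, D}.
{D, E}: every determinant is a superkey — BCNF.
{C, D}: every determinant is a superkey — BCNF.
{A, B, C}: every determinant is a superkey — BCNF.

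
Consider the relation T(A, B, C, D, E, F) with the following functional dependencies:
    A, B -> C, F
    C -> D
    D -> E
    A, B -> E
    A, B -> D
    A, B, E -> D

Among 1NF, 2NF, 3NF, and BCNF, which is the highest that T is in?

Candidate key: {A, B}. Prime attributes: {A, B}.
For C -> D we have {C}⁺ = {C, D, E}; {C} is not a superkey, so BCNF fails.
C -> D determines the non-prime attribute {D} from a non-superkey — 3NF is violated.
No proper subset of a key has a non-prime attribute in its closure, so there is no partial dependency; 2NF holds.

2NF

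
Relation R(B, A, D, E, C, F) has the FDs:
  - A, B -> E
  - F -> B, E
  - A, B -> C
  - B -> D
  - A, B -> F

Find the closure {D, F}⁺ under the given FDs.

{B, D, E, F}

Start with {D, F}.
F -> B, E applies; add {B, E} → now {B, D, E, F}.
No further FD applies.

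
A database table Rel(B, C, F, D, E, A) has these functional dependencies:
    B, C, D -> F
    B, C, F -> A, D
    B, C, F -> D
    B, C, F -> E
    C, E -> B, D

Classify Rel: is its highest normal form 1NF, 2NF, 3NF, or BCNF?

BCNF

Candidate keys: {B, C, D}, {B, C, F}, {C, E}. Prime attributes: {B, C, D, E, F}.
The left-hand side of every FD is a superkey, so BCNF is satisfied.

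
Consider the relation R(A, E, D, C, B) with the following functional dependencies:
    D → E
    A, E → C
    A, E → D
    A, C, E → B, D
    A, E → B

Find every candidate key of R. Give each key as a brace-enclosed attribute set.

No FD produces {A}, so it must be in every candidate key.
{A, D}⁺ = {A, B, C, D, E} — all of the relation — so {A, D} is a candidate key.
{A, E}⁺ = {A, B, C, D, E} — all of the relation — so {A, E} is a candidate key.
Any other superkey properly contains one of these, so there are no further candidate keys.

{A, D}, {A, E}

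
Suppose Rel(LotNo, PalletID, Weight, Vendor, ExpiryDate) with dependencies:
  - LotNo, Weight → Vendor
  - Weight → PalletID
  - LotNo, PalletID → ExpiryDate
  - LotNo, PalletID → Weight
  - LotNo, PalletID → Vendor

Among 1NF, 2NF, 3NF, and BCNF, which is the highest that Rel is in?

3NF

Candidate keys: {LotNo, PalletID}, {LotNo, Weight}. Prime attributes: {LotNo, PalletID, Weight}.
Weight → PalletID: {Weight}⁺ = {PalletID, Weight}, which is not all of the attributes, so the left side is not a superkey — BCNF is violated.
But every attribute on its right side ({PalletID}) is prime, and the same holds for every other non-superkey FD, so 3NF still holds.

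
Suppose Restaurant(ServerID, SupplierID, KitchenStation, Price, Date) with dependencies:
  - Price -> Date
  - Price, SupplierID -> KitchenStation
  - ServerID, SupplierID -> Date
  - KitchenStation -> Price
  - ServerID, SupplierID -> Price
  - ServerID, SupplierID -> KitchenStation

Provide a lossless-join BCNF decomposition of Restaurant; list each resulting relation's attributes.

Candidate key of the original relation: {ServerID, SupplierID}.
In {Date, KitchenStation, Price, ServerID, SupplierID}, {Price} is not a superkey ({Price}⁺ restricted to this set is {Date, Price}), so split on Price -> Date into {Date, Price} and {KitchenStation, Price, ServerID, SupplierID}.
{Date, Price} has no BCNF violation.
In {KitchenStation, Price, ServerID, SupplierID}, {Price, SupplierID} is not a superkey ({Price, SupplierID}⁺ restricted to this set is {KitchenStation, Price, SupplierID}), so split on Price, SupplierID -> KitchenStation into {KitchenStation, Price, SupplierID} and {Price, ServerID, SupplierID}.
In {KitchenStation, Price, SupplierID}, {KitchenStation} is not a superkey ({KitchenStation}⁺ restricted to this set is {KitchenStation, Price}), so split on KitchenStation -> Price into {KitchenStation, Price} and {KitchenStation, SupplierID}.
{KitchenStation, Price} has no BCNF violation.
{KitchenStation, SupplierID} has no BCNF violation.
{Price, ServerID, SupplierID} has no BCNF violation.

{Date, Price}; {KitchenStation, Price}; {KitchenStation, SupplierID}; {Price, ServerID, SupplierID}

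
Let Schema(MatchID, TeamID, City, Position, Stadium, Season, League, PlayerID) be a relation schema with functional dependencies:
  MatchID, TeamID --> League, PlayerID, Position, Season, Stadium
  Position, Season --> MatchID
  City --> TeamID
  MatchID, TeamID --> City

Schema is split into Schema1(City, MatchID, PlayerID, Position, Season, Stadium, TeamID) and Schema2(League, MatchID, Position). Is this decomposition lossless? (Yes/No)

Common attributes: {MatchID, Position}; their closure is {MatchID, Position}.
The closure covers neither Schema1 nor Schema2 entirely; the join is not lossless.

No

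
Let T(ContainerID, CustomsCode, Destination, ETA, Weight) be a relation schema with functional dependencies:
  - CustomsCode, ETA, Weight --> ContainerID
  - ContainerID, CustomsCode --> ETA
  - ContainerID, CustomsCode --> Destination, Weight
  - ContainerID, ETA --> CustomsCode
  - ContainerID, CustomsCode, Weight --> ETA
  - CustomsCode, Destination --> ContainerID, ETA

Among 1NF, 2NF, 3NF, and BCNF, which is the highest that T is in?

Candidate keys: {ContainerID, CustomsCode}, {ContainerID, ETA}, {CustomsCode, Destination}, {CustomsCode, ETA, Weight}. Prime attributes: {ContainerID, CustomsCode, Destination, ETA, Weight}.
The left-hand side of every FD is a superkey, so BCNF is satisfied.

BCNF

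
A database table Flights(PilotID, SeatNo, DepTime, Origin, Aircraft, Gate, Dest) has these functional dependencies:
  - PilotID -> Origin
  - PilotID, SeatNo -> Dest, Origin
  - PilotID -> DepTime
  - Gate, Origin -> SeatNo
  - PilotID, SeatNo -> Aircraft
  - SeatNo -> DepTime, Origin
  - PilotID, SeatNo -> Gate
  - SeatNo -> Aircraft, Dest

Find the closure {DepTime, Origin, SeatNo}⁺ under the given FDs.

{Aircraft, DepTime, Dest, Origin, SeatNo}

Start with {DepTime, Origin, SeatNo}.
SeatNo -> Aircraft, Dest applies; add {Aircraft, Dest} → now {Aircraft, DepTime, Dest, Origin, SeatNo}.
No further FD applies.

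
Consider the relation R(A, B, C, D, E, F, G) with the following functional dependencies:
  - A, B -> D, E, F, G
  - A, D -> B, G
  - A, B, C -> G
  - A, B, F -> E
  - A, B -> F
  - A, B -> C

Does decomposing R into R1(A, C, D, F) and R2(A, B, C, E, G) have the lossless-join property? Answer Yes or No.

No

The shared attributes are {A, C} and {A, C}⁺ = {A, C}.
Neither R1 nor R2 is contained in that closure, so the decomposition is lossy.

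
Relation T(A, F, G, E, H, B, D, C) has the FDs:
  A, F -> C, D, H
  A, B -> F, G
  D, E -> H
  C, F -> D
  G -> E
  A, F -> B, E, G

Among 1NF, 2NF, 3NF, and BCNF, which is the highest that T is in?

2NF

Candidate keys: {A, B}, {A, F}. Prime attributes: {A, B, F}.
D, E -> H breaks BCNF: {D, E}⁺ = {D, E, H}, so {D, E} is not a superkey.
D, E -> H determines the non-prime attribute {H} from a non-superkey — 3NF is violated.
No non-prime attribute depends on a proper subset of any candidate key, so 2NF holds.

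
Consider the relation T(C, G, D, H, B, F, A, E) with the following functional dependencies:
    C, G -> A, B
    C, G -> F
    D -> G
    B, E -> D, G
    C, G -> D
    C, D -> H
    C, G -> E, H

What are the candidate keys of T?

{C} never appears on the right of any FD, so every key must include it.
Closure of {C, D} is {A, B, C, D, E, F, G, H}, the whole schema; {C, D} is a candidate key.
Closure of {C, G} is {A, B, C, D, E, F, G, H}, the whole schema; {C, G} is a candidate key.
Closure of {B, C, E} is {A, B, C, D, E, F, G, H}, the whole schema; {B, C, E} is a candidate key.
These are minimal and exhaustive — every other superkey contains one of them.

{B, C, E}, {C, D}, {C, G}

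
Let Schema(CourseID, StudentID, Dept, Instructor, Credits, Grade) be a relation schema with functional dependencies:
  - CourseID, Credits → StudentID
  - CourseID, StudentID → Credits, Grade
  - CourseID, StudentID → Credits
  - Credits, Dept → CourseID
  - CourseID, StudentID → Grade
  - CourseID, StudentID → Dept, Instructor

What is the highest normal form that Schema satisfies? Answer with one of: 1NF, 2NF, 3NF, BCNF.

BCNF

Candidate keys: {CourseID, Credits}, {CourseID, StudentID}, {Credits, Dept}. Prime attributes: {CourseID, Credits, Dept, StudentID}.
The left-hand side of every FD is a superkey, so BCNF is satisfied.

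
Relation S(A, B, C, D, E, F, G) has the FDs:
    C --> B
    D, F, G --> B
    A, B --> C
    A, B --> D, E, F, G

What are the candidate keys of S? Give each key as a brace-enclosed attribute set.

Attributes never on any right-hand side: {A} — every candidate key must contain it.
{A, B} is a candidate key since {A, B}⁺ = {A, B, C, D, E, F, G} covers every attribute.
{A, C} is a candidate key since {A, C}⁺ = {A, B, C, D, E, F, G} covers every attribute.
{A, D, F, G} is a candidate key since {A, D, F, G}⁺ = {A, B, C, D, E, F, G} covers every attribute.
No proper subset of any of these is a key, and no other minimal superkey exists.

{A, B}, {A, C}, {A, D, F, G}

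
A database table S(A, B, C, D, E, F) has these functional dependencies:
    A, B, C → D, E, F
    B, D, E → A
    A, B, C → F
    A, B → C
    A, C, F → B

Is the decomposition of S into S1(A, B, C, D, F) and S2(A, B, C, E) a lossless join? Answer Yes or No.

Common attributes: {A, B, C}; their closure is {A, B, C, D, E, F}.
This includes all of S1, so the common attributes are a superkey of S1 — the join is lossless.

Yes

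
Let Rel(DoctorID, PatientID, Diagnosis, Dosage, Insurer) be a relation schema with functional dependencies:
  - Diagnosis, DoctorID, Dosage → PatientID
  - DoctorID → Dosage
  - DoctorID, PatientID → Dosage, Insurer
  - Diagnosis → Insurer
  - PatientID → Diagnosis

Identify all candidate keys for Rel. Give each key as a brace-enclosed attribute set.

{Diagnosis, DoctorID}, {DoctorID, PatientID}

Attributes never on any right-hand side: {DoctorID} — every candidate key must contain it.
{Diagnosis, DoctorID}⁺ = {Diagnosis, DoctorID, Dosage, Insurer, PatientID} — all of the relation — so {Diagnosis, DoctorID} is a candidate key.
{DoctorID, PatientID}⁺ = {Diagnosis, DoctorID, Dosage, Insurer, PatientID} — all of the relation — so {DoctorID, PatientID} is a candidate key.
No proper subset of any of these is a key, and no other minimal superkey exists.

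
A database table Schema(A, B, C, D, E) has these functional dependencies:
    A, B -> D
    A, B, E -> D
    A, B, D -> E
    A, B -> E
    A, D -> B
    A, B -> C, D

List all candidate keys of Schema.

{A, B}, {A, D}

{A} never appears on the right of any FD, so every key must include it.
{A, B}⁺ = {A, B, C, D, E} — all of the relation — so {A, B} is a candidate key.
{A, D}⁺ = {A, B, C, D, E} — all of the relation — so {A, D} is a candidate key.
No proper subset of any of these is a key, and no other minimal superkey exists.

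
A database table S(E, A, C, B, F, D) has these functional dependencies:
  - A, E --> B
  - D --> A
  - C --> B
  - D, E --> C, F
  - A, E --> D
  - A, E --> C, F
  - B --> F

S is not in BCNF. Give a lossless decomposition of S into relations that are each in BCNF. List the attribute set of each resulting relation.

Candidate keys of the original relation: {A, E}, {D, E}.
In {A, B, C, D, E, F}, {D} is not a superkey ({D}⁺ restricted to this set is {A, D}), so split on D --> A into {A, D} and {B, C, D, E, F}.
{A, D} has no BCNF violation.
In {B, C, D, E, F}, {C} is not a superkey ({C}⁺ restricted to this set is {B, C, F}), so split on C --> B, F into {B, C, F} and {C, D, E}.
In {B, C, F}, {B} is not a superkey ({B}⁺ restricted to this set is {B, F}), so split on B --> F into {B, F} and {B, C}.
{B, F} has no BCNF violation.
{B, C} has no BCNF violation.
{C, D, E} has no BCNF violation.

{A, D}; {B, C}; {B, F}; {C, D, E}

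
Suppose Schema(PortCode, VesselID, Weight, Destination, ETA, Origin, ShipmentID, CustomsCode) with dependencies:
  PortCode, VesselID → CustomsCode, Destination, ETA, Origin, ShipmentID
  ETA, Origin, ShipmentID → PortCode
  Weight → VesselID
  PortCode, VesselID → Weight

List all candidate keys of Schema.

{PortCode, VesselID}⁺ = {CustomsCode, Destination, ETA, Origin, PortCode, ShipmentID, VesselID, Weight} — all of the relation — so {PortCode, VesselID} is a candidate key.
{PortCode, Weight}⁺ = {CustomsCode, Destination, ETA, Origin, PortCode, ShipmentID, VesselID, Weight} — all of the relation — so {PortCode, Weight} is a candidate key.
{ETA, Origin, ShipmentID, VesselID}⁺ = {CustomsCode, Destination, ETA, Origin, PortCode, ShipmentID, VesselID, Weight} — all of the relation — so {ETA, Origin, ShipmentID, VesselID} is a candidate key.
{ETA, Origin, ShipmentID, Weight}⁺ = {CustomsCode, Destination, ETA, Origin, PortCode, ShipmentID, VesselID, Weight} — all of the relation — so {ETA, Origin, ShipmentID, Weight} is a candidate key.
Any other superkey properly contains one of these, so there are no further candidate keys.

{ETA, Origin, ShipmentID, VesselID}, {ETA, Origin, ShipmentID, Weight}, {PortCode, VesselID}, {PortCode, Weight}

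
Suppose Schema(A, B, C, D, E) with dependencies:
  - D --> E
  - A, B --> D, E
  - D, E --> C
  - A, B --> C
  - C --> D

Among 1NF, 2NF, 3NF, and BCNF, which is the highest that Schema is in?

Candidate key: {A, B}. Prime attributes: {A, B}.
For D --> E we have {D}⁺ = {C, D, E}; {D} is not a superkey, so BCNF fails.
D --> E has non-prime {E} on the right and a non-superkey on the left, so 3NF fails.
No proper subset of a key has a non-prime attribute in its closure, so there is no partial dependency; 2NF holds.

2NF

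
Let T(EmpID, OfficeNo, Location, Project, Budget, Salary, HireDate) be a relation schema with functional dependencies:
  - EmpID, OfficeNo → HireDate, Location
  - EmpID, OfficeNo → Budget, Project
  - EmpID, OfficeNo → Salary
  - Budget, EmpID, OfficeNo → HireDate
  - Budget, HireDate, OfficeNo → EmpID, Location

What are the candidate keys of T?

{Budget, HireDate, OfficeNo}, {EmpID, OfficeNo}

{OfficeNo} never appears on the right of any FD, so every key must include it.
{EmpID, OfficeNo}⁺ = {Budget, EmpID, HireDate, Location, OfficeNo, Project, Salary}, which is every attribute, so {EmpID, OfficeNo} is a candidate key.
{Budget, HireDate, OfficeNo}⁺ = {Budget, EmpID, HireDate, Location, OfficeNo, Project, Salary}, which is every attribute, so {Budget, HireDate, OfficeNo} is a candidate key.
Any other superkey properly contains one of these, so there are no further candidate keys.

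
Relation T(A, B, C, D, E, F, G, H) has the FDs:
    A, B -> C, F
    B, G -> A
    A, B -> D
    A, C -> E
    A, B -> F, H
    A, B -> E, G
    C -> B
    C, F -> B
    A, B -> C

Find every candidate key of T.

{A, B}⁺ = {A, B, C, D, E, F, G, H}, which is every attribute, so {A, B} is a candidate key.
{A, C}⁺ = {A, B, C, D, E, F, G, H}, which is every attribute, so {A, C} is a candidate key.
{B, G}⁺ = {A, B, C, D, E, F, G, H}, which is every attribute, so {B, G} is a candidate key.
{C, G}⁺ = {A, B, C, D, E, F, G, H}, which is every attribute, so {C, G} is a candidate key.
Any other superkey properly contains one of these, so there are no further candidate keys.

{A, B}, {A, C}, {B, G}, {C, G}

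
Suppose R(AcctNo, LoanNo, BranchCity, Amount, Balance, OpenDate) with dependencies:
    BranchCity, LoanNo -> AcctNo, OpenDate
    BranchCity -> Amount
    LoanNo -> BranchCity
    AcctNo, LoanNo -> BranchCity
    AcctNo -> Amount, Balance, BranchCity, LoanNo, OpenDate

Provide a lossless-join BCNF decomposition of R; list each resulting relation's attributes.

Candidate keys of the original relation: {AcctNo}, {LoanNo}.
Within {AcctNo, Amount, Balance, BranchCity, LoanNo, OpenDate}: {BranchCity}⁺ ∩ {AcctNo, Amount, Balance, BranchCity, LoanNo, OpenDate} = {Amount, BranchCity}, not the whole set, so BranchCity -> Amount violates BCNF; decompose into {Amount, BranchCity} and {AcctNo, Balance, BranchCity, LoanNo, OpenDate}.
{Amount, BranchCity}: every determinant is a superkey — BCNF.
{AcctNo, Balance, BranchCity, LoanNo, OpenDate}: every determinant is a superkey — BCNF.

{AcctNo, Balance, BranchCity, LoanNo, OpenDate}; {Amount, BranchCity}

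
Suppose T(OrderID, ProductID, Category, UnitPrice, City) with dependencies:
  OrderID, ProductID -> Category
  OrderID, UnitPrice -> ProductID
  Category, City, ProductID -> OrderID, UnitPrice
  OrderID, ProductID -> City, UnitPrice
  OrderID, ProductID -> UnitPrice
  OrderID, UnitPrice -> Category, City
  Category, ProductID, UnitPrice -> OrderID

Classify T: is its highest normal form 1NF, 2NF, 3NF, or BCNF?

Candidate keys: {Category, City, ProductID}, {Category, ProductID, UnitPrice}, {OrderID, ProductID}, {OrderID, UnitPrice}. Prime attributes: {Category, City, OrderID, ProductID, UnitPrice}.
Each dependency's left side is a superkey — BCNF holds.

BCNF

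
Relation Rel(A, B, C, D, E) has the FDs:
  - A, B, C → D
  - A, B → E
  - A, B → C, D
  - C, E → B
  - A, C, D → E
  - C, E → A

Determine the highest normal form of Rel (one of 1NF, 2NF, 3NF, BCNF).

BCNF

Candidate keys: {A, B}, {A, C, D}, {C, E}. Prime attributes: {A, B, C, D, E}.
Every FD has a superkey on the left, so the relation is in BCNF.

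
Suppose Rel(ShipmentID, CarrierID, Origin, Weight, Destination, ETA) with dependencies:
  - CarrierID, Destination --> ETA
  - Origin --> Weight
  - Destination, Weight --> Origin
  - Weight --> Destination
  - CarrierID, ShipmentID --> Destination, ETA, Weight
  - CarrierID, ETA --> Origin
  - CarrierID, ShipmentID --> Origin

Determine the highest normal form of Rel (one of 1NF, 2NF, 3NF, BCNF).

Candidate key: {CarrierID, ShipmentID}. Prime attributes: {CarrierID, ShipmentID}.
CarrierID, Destination --> ETA: {CarrierID, Destination}⁺ = {CarrierID, Destination, ETA, Origin, Weight}, which is not all of the attributes, so the left side is not a superkey — BCNF is violated.
Because {ETA} is non-prime and the left side of CarrierID, Destination --> ETA is not a superkey, the relation is not in 3NF.
No non-prime attribute depends on a proper subset of any candidate key, so 2NF holds.

2NF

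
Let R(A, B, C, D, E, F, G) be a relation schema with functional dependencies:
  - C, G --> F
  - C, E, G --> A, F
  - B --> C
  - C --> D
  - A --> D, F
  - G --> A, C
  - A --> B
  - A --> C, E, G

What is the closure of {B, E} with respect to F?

{B, C, D, E}

Start with {B, E}.
B --> C applies; add {C} → now {B, C, E}.
C --> D applies; add {D} → now {B, C, D, E}.
No further FD applies.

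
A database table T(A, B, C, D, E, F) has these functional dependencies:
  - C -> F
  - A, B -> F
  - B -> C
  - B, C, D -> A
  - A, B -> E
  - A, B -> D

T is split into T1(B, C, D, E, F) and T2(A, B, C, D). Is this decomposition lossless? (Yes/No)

Yes

T1 ∩ T2 = {B, C, D}; its closure under F is {A, B, C, D, E, F}.
Since T1 ⊆ {A, B, C, D, E, F}, the intersection is a superkey of T1; the decomposition is lossless.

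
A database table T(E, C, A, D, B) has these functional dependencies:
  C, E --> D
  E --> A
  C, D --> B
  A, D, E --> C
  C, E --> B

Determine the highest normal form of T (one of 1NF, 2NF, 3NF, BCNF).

Candidate keys: {C, E}, {D, E}. Prime attributes: {C, D, E}.
For E --> A we have {E}⁺ = {A, E}; {E} is not a superkey, so BCNF fails.
E --> A has non-prime {A} on the right and a non-superkey on the left, so 3NF fails.
Since {E} ⊂ {C, E} and {E}⁺ ⊇ {A} with {A} non-prime, there is a partial dependency; 2NF fails.

1NF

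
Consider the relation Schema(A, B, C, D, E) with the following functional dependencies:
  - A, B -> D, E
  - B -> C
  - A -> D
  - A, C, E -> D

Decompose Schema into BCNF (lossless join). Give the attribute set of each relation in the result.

{A, B, E}; {A, D}; {B, C}

Candidate key of the original relation: {A, B}.
In {A, B, C, D, E}, {B} is not a superkey ({B}⁺ restricted to this set is {B, C}), so split on B -> C into {B, C} and {A, B, D, E}.
{B, C} has no BCNF violation.
In {A, B, D, E}, {A} is not a superkey ({A}⁺ restricted to this set is {A, D}), so split on A -> D into {A, D} and {A, B, E}.
{A, D} has no BCNF violation.
{A, B, E} has no BCNF violation.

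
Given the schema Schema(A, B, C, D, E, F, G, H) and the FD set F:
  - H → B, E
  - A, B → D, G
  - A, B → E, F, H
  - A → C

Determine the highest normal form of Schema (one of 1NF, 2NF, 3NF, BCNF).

Candidate keys: {A, B}, {A, H}. Prime attributes: {A, B, H}.
H → B, E: {H}⁺ = {B, E, H}, which is not all of the attributes, so the left side is not a superkey — BCNF is violated.
H → B, E determines the non-prime attribute {E} from a non-superkey — 3NF is violated.
{A} is a proper subset of the key {A, B}, and {A}⁺ contains the non-prime attribute {C} — a partial dependency, so 2NF is violated.

1NF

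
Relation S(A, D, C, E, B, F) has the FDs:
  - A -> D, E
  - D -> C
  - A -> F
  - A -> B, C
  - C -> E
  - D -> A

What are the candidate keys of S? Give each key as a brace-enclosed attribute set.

{A}, {D}

{A}⁺ = {A, B, C, D, E, F}, which is every attribute, so {A} is a candidate key.
{D}⁺ = {A, B, C, D, E, F}, which is every attribute, so {D} is a candidate key.
No proper subset of any of these is a key, and no other minimal superkey exists.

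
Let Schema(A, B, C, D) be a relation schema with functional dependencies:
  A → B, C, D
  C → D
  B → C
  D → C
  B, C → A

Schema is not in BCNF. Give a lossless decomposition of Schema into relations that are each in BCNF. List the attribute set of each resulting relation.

Candidate keys of the original relation: {A}, {B}.
{A, B, C, D}: {C} determines {C, D} here but is not a superkey — split on C → D, giving {C, D} and {A, B, C}.
{C, D} has no BCNF violation.
{A, B, C} has no BCNF violation.

{A, B, C}; {C, D}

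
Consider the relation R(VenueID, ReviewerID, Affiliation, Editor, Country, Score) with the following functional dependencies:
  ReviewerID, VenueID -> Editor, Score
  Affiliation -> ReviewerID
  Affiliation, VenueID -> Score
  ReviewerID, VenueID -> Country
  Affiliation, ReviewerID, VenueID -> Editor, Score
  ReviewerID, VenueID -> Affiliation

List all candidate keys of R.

{VenueID} never appears on the right of any FD, so every key must include it.
{Affiliation, VenueID} is a candidate key since {Affiliation, VenueID}⁺ = {Affiliation, Country, Editor, ReviewerID, Score, VenueID} covers every attribute.
{ReviewerID, VenueID} is a candidate key since {ReviewerID, VenueID}⁺ = {Affiliation, Country, Editor, ReviewerID, Score, VenueID} covers every attribute.
No proper subset of any of these is a key, and no other minimal superkey exists.

{Affiliation, VenueID}, {ReviewerID, VenueID}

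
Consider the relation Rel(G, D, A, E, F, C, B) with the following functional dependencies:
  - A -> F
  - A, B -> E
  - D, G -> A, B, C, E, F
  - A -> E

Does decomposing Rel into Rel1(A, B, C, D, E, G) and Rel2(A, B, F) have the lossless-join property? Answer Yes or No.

Yes

The shared attributes are {A, B} and {A, B}⁺ = {A, B, E, F}.
Rel2 is contained in that closure, so Rel1 ∩ Rel2 -> Rel2 holds and the join is lossless.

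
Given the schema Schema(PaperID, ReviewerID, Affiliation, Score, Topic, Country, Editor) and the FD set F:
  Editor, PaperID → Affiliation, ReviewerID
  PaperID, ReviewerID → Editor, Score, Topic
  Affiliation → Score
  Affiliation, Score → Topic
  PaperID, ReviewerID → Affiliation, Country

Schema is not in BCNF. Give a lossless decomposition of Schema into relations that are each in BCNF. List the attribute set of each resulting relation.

Candidate keys of the original relation: {Editor, PaperID}, {PaperID, ReviewerID}.
{Affiliation, Country, Editor, PaperID, ReviewerID, Score, Topic}: {Affiliation} determines {Affiliation, Score, Topic} here but is not a superkey — split on Affiliation → Score, Topic, giving {Affiliation, Score, Topic} and {Affiliation, Country, Editor, PaperID, ReviewerID}.
{Affiliation, Score, Topic} has no BCNF violation.
{Affiliation, Country, Editor, PaperID, ReviewerID} has no BCNF violation.

{Affiliation, Country, Editor, PaperID, ReviewerID}; {Affiliation, Score, Topic}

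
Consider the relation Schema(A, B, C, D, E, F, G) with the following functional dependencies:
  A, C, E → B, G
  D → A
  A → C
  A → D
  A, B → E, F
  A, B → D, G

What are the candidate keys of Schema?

{A, B}, {A, E}, {B, D}, {D, E}

{A, B} is a candidate key since {A, B}⁺ = {A, B, C, D, E, F, G} covers every attribute.
{A, E} is a candidate key since {A, E}⁺ = {A, B, C, D, E, F, G} covers every attribute.
{B, D} is a candidate key since {B, D}⁺ = {A, B, C, D, E, F, G} covers every attribute.
{D, E} is a candidate key since {D, E}⁺ = {A, B, C, D, E, F, G} covers every attribute.
These are minimal and exhaustive — every other superkey contains one of them.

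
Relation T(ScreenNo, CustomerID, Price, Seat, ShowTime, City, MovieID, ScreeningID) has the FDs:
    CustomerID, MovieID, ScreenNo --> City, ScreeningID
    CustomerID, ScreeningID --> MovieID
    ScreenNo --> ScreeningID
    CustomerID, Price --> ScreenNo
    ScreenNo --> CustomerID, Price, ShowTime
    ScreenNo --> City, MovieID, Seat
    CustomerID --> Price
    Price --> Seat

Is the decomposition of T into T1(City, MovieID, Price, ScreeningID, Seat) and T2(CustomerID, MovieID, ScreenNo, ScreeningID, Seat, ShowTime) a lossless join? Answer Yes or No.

No

The shared attributes are {MovieID, ScreeningID, Seat} and {MovieID, ScreeningID, Seat}⁺ = {MovieID, ScreeningID, Seat}.
T1 ⊄ {MovieID, ScreeningID, Seat} and T2 ⊄ {MovieID, ScreeningID, Seat}, so the split is lossy.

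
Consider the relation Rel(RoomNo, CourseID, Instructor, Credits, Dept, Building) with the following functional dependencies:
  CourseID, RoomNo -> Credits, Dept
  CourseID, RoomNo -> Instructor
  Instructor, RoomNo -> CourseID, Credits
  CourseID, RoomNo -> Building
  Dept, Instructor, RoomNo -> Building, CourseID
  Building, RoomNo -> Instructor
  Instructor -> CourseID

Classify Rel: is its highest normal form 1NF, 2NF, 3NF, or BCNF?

3NF

Candidate keys: {Building, RoomNo}, {CourseID, RoomNo}, {Instructor, RoomNo}. Prime attributes: {Building, CourseID, Instructor, RoomNo}.
Instructor -> CourseID breaks BCNF: {Instructor}⁺ = {CourseID, Instructor}, so {Instructor} is not a superkey.
Since {CourseID} ⊆ prime attributes and every other non-superkey FD also has a prime right side, the schema is in 3NF.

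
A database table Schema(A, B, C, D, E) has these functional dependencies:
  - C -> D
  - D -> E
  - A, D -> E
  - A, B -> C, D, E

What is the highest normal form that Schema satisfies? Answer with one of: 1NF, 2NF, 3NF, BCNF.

2NF

Candidate key: {A, B}. Prime attributes: {A, B}.
For C -> D we have {C}⁺ = {C, D, E}; {C} is not a superkey, so BCNF fails.
C -> D has non-prime {D} on the right and a non-superkey on the left, so 3NF fails.
No proper subset of a key has a non-prime attribute in its closure, so there is no partial dependency; 2NF holds.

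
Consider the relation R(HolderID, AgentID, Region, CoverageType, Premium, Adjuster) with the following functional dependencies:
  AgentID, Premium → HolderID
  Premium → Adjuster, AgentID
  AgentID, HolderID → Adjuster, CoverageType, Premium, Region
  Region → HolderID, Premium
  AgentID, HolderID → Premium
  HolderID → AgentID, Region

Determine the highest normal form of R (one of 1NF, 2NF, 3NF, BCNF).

BCNF

Candidate keys: {HolderID}, {Premium}, {Region}. Prime attributes: {HolderID, Premium, Region}.
Every FD has a superkey on the left, so the relation is in BCNF.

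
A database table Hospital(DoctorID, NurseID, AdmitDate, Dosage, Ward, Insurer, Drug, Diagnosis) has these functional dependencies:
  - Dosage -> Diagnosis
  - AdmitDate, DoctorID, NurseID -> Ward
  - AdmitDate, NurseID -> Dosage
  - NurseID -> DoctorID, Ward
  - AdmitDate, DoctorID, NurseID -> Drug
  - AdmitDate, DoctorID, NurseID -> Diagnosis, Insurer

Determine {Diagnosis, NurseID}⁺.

Start with {Diagnosis, NurseID}.
NurseID -> DoctorID, Ward applies; add {DoctorID, Ward} → now {Diagnosis, DoctorID, NurseID, Ward}.
No further FD applies.

{Diagnosis, DoctorID, NurseID, Ward}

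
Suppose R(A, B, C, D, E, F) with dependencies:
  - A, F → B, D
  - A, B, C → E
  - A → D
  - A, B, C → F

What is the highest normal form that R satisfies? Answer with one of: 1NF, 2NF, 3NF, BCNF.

Candidate keys: {A, B, C}, {A, C, F}. Prime attributes: {A, B, C, F}.
A, F → B, D breaks BCNF: {A, F}⁺ = {A, B, D, F}, so {A, F} is not a superkey.
A, F → B, D has non-prime {D} on the right and a non-superkey on the left, so 3NF fails.
{A} is a proper subset of the key {A, B, C}, and {A}⁺ contains the non-prime attribute {D} — a partial dependency, so 2NF is violated.

1NF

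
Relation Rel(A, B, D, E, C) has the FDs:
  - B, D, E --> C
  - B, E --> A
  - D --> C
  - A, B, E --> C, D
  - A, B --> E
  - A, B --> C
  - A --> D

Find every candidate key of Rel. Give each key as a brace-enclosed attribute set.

{A, B}, {B, E}

Attributes never on any right-hand side: {B} — every candidate key must contain it.
Closure of {A, B} is {A, B, C, D, E}, the whole schema; {A, B} is a candidate key.
Closure of {B, E} is {A, B, C, D, E}, the whole schema; {B, E} is a candidate key.
No proper subset of any of these is a key, and no other minimal superkey exists.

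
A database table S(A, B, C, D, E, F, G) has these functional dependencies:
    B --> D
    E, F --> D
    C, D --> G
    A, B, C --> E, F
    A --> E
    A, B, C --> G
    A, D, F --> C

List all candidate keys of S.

{A, B, C}, {A, B, F}

No FD produces {A, B}, so they must be in every candidate key.
{A, B, C}⁺ = {A, B, C, D, E, F, G} — all of the relation — so {A, B, C} is a candidate key.
{A, B, F}⁺ = {A, B, C, D, E, F, G} — all of the relation — so {A, B, F} is a candidate key.
Any other superkey properly contains one of these, so there are no further candidate keys.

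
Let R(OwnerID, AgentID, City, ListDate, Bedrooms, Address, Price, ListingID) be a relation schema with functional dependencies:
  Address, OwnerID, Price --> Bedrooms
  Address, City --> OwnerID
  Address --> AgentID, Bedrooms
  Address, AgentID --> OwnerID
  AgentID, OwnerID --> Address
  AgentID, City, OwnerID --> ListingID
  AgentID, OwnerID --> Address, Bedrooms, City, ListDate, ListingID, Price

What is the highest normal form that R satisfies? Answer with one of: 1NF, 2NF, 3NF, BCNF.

BCNF

Candidate keys: {Address}, {AgentID, OwnerID}. Prime attributes: {Address, AgentID, OwnerID}.
The left-hand side of every FD is a superkey, so BCNF is satisfied.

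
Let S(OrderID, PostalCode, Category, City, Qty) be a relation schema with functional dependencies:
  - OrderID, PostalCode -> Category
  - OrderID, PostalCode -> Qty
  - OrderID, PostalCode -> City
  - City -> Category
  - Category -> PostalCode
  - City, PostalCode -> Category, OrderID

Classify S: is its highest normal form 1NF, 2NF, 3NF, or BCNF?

3NF

Candidate keys: {Category, OrderID}, {City}, {OrderID, PostalCode}. Prime attributes: {Category, City, OrderID, PostalCode}.
Category -> PostalCode breaks BCNF: {Category}⁺ = {Category, PostalCode}, so {Category} is not a superkey.
Since {PostalCode} ⊆ prime attributes and every other non-superkey FD also has a prime right side, the schema is in 3NF.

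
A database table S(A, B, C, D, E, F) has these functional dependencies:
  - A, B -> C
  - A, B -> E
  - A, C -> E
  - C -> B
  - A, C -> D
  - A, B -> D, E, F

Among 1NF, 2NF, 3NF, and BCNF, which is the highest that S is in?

Candidate keys: {A, B}, {A, C}. Prime attributes: {A, B, C}.
For C -> B we have {C}⁺ = {B, C}; {C} is not a superkey, so BCNF fails.
Since {B} ⊆ prime attributes and every other non-superkey FD also has a prime right side, the schema is in 3NF.

3NF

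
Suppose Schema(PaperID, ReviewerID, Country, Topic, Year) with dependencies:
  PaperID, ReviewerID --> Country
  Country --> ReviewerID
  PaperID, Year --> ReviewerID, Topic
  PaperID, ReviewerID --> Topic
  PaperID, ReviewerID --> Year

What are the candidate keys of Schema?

{Country, PaperID}, {PaperID, ReviewerID}, {PaperID, Year}

Attributes never on any right-hand side: {PaperID} — every candidate key must contain it.
{Country, PaperID}⁺ = {Country, PaperID, ReviewerID, Topic, Year} — all of the relation — so {Country, PaperID} is a candidate key.
{PaperID, ReviewerID}⁺ = {Country, PaperID, ReviewerID, Topic, Year} — all of the relation — so {PaperID, ReviewerID} is a candidate key.
{PaperID, Year}⁺ = {Country, PaperID, ReviewerID, Topic, Year} — all of the relation — so {PaperID, Year} is a candidate key.
No proper subset of any of these is a key, and no other minimal superkey exists.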